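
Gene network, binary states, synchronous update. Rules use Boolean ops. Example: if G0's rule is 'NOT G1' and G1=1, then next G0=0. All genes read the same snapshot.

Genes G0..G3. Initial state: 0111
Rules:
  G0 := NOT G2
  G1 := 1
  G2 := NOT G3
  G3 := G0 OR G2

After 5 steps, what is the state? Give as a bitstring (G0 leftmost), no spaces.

Step 1: G0=NOT G2=NOT 1=0 G1=1(const) G2=NOT G3=NOT 1=0 G3=G0|G2=0|1=1 -> 0101
Step 2: G0=NOT G2=NOT 0=1 G1=1(const) G2=NOT G3=NOT 1=0 G3=G0|G2=0|0=0 -> 1100
Step 3: G0=NOT G2=NOT 0=1 G1=1(const) G2=NOT G3=NOT 0=1 G3=G0|G2=1|0=1 -> 1111
Step 4: G0=NOT G2=NOT 1=0 G1=1(const) G2=NOT G3=NOT 1=0 G3=G0|G2=1|1=1 -> 0101
Step 5: G0=NOT G2=NOT 0=1 G1=1(const) G2=NOT G3=NOT 1=0 G3=G0|G2=0|0=0 -> 1100

1100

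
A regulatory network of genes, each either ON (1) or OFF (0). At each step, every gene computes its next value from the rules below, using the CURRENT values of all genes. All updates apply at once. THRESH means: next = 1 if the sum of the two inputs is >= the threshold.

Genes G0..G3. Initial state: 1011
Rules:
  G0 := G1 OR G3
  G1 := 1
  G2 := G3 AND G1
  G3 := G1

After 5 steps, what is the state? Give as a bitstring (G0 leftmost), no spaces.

Step 1: G0=G1|G3=0|1=1 G1=1(const) G2=G3&G1=1&0=0 G3=G1=0 -> 1100
Step 2: G0=G1|G3=1|0=1 G1=1(const) G2=G3&G1=0&1=0 G3=G1=1 -> 1101
Step 3: G0=G1|G3=1|1=1 G1=1(const) G2=G3&G1=1&1=1 G3=G1=1 -> 1111
Step 4: G0=G1|G3=1|1=1 G1=1(const) G2=G3&G1=1&1=1 G3=G1=1 -> 1111
Step 5: G0=G1|G3=1|1=1 G1=1(const) G2=G3&G1=1&1=1 G3=G1=1 -> 1111

1111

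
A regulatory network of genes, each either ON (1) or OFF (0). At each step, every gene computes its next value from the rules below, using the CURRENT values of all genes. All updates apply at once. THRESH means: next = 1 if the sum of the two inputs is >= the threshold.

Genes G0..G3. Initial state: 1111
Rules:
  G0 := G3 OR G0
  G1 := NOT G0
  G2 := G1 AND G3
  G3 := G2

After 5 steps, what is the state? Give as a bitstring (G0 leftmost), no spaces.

Step 1: G0=G3|G0=1|1=1 G1=NOT G0=NOT 1=0 G2=G1&G3=1&1=1 G3=G2=1 -> 1011
Step 2: G0=G3|G0=1|1=1 G1=NOT G0=NOT 1=0 G2=G1&G3=0&1=0 G3=G2=1 -> 1001
Step 3: G0=G3|G0=1|1=1 G1=NOT G0=NOT 1=0 G2=G1&G3=0&1=0 G3=G2=0 -> 1000
Step 4: G0=G3|G0=0|1=1 G1=NOT G0=NOT 1=0 G2=G1&G3=0&0=0 G3=G2=0 -> 1000
Step 5: G0=G3|G0=0|1=1 G1=NOT G0=NOT 1=0 G2=G1&G3=0&0=0 G3=G2=0 -> 1000

1000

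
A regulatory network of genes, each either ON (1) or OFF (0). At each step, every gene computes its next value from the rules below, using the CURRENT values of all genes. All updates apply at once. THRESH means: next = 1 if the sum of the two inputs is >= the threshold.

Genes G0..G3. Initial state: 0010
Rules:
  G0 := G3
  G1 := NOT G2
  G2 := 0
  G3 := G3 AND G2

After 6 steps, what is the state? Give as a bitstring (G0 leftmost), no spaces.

Step 1: G0=G3=0 G1=NOT G2=NOT 1=0 G2=0(const) G3=G3&G2=0&1=0 -> 0000
Step 2: G0=G3=0 G1=NOT G2=NOT 0=1 G2=0(const) G3=G3&G2=0&0=0 -> 0100
Step 3: G0=G3=0 G1=NOT G2=NOT 0=1 G2=0(const) G3=G3&G2=0&0=0 -> 0100
Step 4: G0=G3=0 G1=NOT G2=NOT 0=1 G2=0(const) G3=G3&G2=0&0=0 -> 0100
Step 5: G0=G3=0 G1=NOT G2=NOT 0=1 G2=0(const) G3=G3&G2=0&0=0 -> 0100
Step 6: G0=G3=0 G1=NOT G2=NOT 0=1 G2=0(const) G3=G3&G2=0&0=0 -> 0100

0100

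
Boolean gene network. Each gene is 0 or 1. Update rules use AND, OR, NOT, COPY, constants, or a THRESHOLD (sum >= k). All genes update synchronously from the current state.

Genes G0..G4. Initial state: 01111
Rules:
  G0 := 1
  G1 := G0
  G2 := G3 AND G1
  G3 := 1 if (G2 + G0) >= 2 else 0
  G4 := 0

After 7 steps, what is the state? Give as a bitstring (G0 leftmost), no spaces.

Step 1: G0=1(const) G1=G0=0 G2=G3&G1=1&1=1 G3=(1+0>=2)=0 G4=0(const) -> 10100
Step 2: G0=1(const) G1=G0=1 G2=G3&G1=0&0=0 G3=(1+1>=2)=1 G4=0(const) -> 11010
Step 3: G0=1(const) G1=G0=1 G2=G3&G1=1&1=1 G3=(0+1>=2)=0 G4=0(const) -> 11100
Step 4: G0=1(const) G1=G0=1 G2=G3&G1=0&1=0 G3=(1+1>=2)=1 G4=0(const) -> 11010
Step 5: G0=1(const) G1=G0=1 G2=G3&G1=1&1=1 G3=(0+1>=2)=0 G4=0(const) -> 11100
Step 6: G0=1(const) G1=G0=1 G2=G3&G1=0&1=0 G3=(1+1>=2)=1 G4=0(const) -> 11010
Step 7: G0=1(const) G1=G0=1 G2=G3&G1=1&1=1 G3=(0+1>=2)=0 G4=0(const) -> 11100

11100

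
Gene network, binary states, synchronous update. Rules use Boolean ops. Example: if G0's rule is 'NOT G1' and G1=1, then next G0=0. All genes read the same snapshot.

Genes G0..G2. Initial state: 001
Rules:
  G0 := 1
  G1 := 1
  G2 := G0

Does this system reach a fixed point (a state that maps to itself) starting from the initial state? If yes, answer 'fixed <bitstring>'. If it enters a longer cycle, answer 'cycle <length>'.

Answer: fixed 111

Derivation:
Step 0: 001
Step 1: G0=1(const) G1=1(const) G2=G0=0 -> 110
Step 2: G0=1(const) G1=1(const) G2=G0=1 -> 111
Step 3: G0=1(const) G1=1(const) G2=G0=1 -> 111
Fixed point reached at step 2: 111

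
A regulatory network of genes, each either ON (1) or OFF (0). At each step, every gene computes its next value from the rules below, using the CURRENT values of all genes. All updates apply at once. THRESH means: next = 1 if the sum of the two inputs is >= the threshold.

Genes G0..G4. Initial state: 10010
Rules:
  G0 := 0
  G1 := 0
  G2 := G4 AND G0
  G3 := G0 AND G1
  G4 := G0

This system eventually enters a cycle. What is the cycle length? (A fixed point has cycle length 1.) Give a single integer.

Answer: 1

Derivation:
Step 0: 10010
Step 1: G0=0(const) G1=0(const) G2=G4&G0=0&1=0 G3=G0&G1=1&0=0 G4=G0=1 -> 00001
Step 2: G0=0(const) G1=0(const) G2=G4&G0=1&0=0 G3=G0&G1=0&0=0 G4=G0=0 -> 00000
Step 3: G0=0(const) G1=0(const) G2=G4&G0=0&0=0 G3=G0&G1=0&0=0 G4=G0=0 -> 00000
State from step 3 equals state from step 2 -> cycle length 1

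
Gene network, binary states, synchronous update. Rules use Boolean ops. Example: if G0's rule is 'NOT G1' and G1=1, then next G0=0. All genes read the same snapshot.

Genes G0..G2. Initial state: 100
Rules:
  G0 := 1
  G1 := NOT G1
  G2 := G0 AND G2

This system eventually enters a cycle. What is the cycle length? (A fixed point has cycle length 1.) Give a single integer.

Step 0: 100
Step 1: G0=1(const) G1=NOT G1=NOT 0=1 G2=G0&G2=1&0=0 -> 110
Step 2: G0=1(const) G1=NOT G1=NOT 1=0 G2=G0&G2=1&0=0 -> 100
State from step 2 equals state from step 0 -> cycle length 2

Answer: 2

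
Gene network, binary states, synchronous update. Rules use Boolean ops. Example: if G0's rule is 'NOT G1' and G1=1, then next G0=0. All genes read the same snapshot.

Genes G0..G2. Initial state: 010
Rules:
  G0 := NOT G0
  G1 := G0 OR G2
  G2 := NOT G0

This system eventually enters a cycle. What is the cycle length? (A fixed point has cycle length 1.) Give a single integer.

Step 0: 010
Step 1: G0=NOT G0=NOT 0=1 G1=G0|G2=0|0=0 G2=NOT G0=NOT 0=1 -> 101
Step 2: G0=NOT G0=NOT 1=0 G1=G0|G2=1|1=1 G2=NOT G0=NOT 1=0 -> 010
State from step 2 equals state from step 0 -> cycle length 2

Answer: 2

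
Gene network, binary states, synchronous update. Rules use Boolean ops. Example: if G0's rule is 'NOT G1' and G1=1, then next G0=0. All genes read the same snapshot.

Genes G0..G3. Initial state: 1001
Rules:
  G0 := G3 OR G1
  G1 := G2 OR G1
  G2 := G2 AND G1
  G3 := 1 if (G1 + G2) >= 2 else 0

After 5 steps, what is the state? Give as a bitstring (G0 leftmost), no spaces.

Step 1: G0=G3|G1=1|0=1 G1=G2|G1=0|0=0 G2=G2&G1=0&0=0 G3=(0+0>=2)=0 -> 1000
Step 2: G0=G3|G1=0|0=0 G1=G2|G1=0|0=0 G2=G2&G1=0&0=0 G3=(0+0>=2)=0 -> 0000
Step 3: G0=G3|G1=0|0=0 G1=G2|G1=0|0=0 G2=G2&G1=0&0=0 G3=(0+0>=2)=0 -> 0000
Step 4: G0=G3|G1=0|0=0 G1=G2|G1=0|0=0 G2=G2&G1=0&0=0 G3=(0+0>=2)=0 -> 0000
Step 5: G0=G3|G1=0|0=0 G1=G2|G1=0|0=0 G2=G2&G1=0&0=0 G3=(0+0>=2)=0 -> 0000

0000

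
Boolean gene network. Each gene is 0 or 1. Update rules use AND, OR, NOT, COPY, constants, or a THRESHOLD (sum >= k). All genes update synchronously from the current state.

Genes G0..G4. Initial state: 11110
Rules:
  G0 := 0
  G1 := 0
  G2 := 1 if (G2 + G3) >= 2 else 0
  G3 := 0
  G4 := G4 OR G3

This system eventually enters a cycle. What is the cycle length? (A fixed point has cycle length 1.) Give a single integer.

Answer: 1

Derivation:
Step 0: 11110
Step 1: G0=0(const) G1=0(const) G2=(1+1>=2)=1 G3=0(const) G4=G4|G3=0|1=1 -> 00101
Step 2: G0=0(const) G1=0(const) G2=(1+0>=2)=0 G3=0(const) G4=G4|G3=1|0=1 -> 00001
Step 3: G0=0(const) G1=0(const) G2=(0+0>=2)=0 G3=0(const) G4=G4|G3=1|0=1 -> 00001
State from step 3 equals state from step 2 -> cycle length 1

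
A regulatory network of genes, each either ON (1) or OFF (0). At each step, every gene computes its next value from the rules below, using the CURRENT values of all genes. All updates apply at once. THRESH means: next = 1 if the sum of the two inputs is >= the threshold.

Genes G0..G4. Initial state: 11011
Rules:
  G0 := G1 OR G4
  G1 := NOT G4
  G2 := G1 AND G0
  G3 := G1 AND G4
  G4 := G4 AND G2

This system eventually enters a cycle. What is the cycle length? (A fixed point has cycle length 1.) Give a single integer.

Step 0: 11011
Step 1: G0=G1|G4=1|1=1 G1=NOT G4=NOT 1=0 G2=G1&G0=1&1=1 G3=G1&G4=1&1=1 G4=G4&G2=1&0=0 -> 10110
Step 2: G0=G1|G4=0|0=0 G1=NOT G4=NOT 0=1 G2=G1&G0=0&1=0 G3=G1&G4=0&0=0 G4=G4&G2=0&1=0 -> 01000
Step 3: G0=G1|G4=1|0=1 G1=NOT G4=NOT 0=1 G2=G1&G0=1&0=0 G3=G1&G4=1&0=0 G4=G4&G2=0&0=0 -> 11000
Step 4: G0=G1|G4=1|0=1 G1=NOT G4=NOT 0=1 G2=G1&G0=1&1=1 G3=G1&G4=1&0=0 G4=G4&G2=0&0=0 -> 11100
Step 5: G0=G1|G4=1|0=1 G1=NOT G4=NOT 0=1 G2=G1&G0=1&1=1 G3=G1&G4=1&0=0 G4=G4&G2=0&1=0 -> 11100
State from step 5 equals state from step 4 -> cycle length 1

Answer: 1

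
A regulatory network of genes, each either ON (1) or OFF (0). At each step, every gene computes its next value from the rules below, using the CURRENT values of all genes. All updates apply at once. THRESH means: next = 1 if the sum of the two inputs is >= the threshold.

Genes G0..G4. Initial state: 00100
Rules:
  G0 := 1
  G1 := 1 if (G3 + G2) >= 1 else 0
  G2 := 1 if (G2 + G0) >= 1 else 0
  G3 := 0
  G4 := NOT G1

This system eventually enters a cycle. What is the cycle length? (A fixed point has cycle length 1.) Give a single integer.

Step 0: 00100
Step 1: G0=1(const) G1=(0+1>=1)=1 G2=(1+0>=1)=1 G3=0(const) G4=NOT G1=NOT 0=1 -> 11101
Step 2: G0=1(const) G1=(0+1>=1)=1 G2=(1+1>=1)=1 G3=0(const) G4=NOT G1=NOT 1=0 -> 11100
Step 3: G0=1(const) G1=(0+1>=1)=1 G2=(1+1>=1)=1 G3=0(const) G4=NOT G1=NOT 1=0 -> 11100
State from step 3 equals state from step 2 -> cycle length 1

Answer: 1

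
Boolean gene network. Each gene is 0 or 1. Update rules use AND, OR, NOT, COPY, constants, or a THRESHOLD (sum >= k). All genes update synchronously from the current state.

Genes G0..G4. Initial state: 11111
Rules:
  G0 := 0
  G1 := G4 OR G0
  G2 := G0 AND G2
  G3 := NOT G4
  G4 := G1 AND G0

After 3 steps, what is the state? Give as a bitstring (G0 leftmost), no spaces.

Step 1: G0=0(const) G1=G4|G0=1|1=1 G2=G0&G2=1&1=1 G3=NOT G4=NOT 1=0 G4=G1&G0=1&1=1 -> 01101
Step 2: G0=0(const) G1=G4|G0=1|0=1 G2=G0&G2=0&1=0 G3=NOT G4=NOT 1=0 G4=G1&G0=1&0=0 -> 01000
Step 3: G0=0(const) G1=G4|G0=0|0=0 G2=G0&G2=0&0=0 G3=NOT G4=NOT 0=1 G4=G1&G0=1&0=0 -> 00010

00010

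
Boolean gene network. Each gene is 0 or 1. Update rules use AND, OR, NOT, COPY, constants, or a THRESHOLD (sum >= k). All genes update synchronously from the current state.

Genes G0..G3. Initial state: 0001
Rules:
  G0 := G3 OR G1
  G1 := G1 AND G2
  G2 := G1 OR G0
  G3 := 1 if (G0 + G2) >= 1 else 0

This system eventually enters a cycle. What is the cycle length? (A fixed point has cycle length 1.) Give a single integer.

Answer: 1

Derivation:
Step 0: 0001
Step 1: G0=G3|G1=1|0=1 G1=G1&G2=0&0=0 G2=G1|G0=0|0=0 G3=(0+0>=1)=0 -> 1000
Step 2: G0=G3|G1=0|0=0 G1=G1&G2=0&0=0 G2=G1|G0=0|1=1 G3=(1+0>=1)=1 -> 0011
Step 3: G0=G3|G1=1|0=1 G1=G1&G2=0&1=0 G2=G1|G0=0|0=0 G3=(0+1>=1)=1 -> 1001
Step 4: G0=G3|G1=1|0=1 G1=G1&G2=0&0=0 G2=G1|G0=0|1=1 G3=(1+0>=1)=1 -> 1011
Step 5: G0=G3|G1=1|0=1 G1=G1&G2=0&1=0 G2=G1|G0=0|1=1 G3=(1+1>=1)=1 -> 1011
State from step 5 equals state from step 4 -> cycle length 1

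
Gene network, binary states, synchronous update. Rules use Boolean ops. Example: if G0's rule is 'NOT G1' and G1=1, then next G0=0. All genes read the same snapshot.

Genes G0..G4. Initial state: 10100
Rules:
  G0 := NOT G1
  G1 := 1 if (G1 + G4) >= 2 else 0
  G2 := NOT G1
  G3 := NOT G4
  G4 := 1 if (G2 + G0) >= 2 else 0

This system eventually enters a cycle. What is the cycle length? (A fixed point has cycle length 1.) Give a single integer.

Step 0: 10100
Step 1: G0=NOT G1=NOT 0=1 G1=(0+0>=2)=0 G2=NOT G1=NOT 0=1 G3=NOT G4=NOT 0=1 G4=(1+1>=2)=1 -> 10111
Step 2: G0=NOT G1=NOT 0=1 G1=(0+1>=2)=0 G2=NOT G1=NOT 0=1 G3=NOT G4=NOT 1=0 G4=(1+1>=2)=1 -> 10101
Step 3: G0=NOT G1=NOT 0=1 G1=(0+1>=2)=0 G2=NOT G1=NOT 0=1 G3=NOT G4=NOT 1=0 G4=(1+1>=2)=1 -> 10101
State from step 3 equals state from step 2 -> cycle length 1

Answer: 1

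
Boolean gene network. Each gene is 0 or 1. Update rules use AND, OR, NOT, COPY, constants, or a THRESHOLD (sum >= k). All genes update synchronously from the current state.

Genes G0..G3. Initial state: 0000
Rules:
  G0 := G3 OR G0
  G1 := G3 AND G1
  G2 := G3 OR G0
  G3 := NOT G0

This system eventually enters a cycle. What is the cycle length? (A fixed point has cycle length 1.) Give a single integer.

Answer: 1

Derivation:
Step 0: 0000
Step 1: G0=G3|G0=0|0=0 G1=G3&G1=0&0=0 G2=G3|G0=0|0=0 G3=NOT G0=NOT 0=1 -> 0001
Step 2: G0=G3|G0=1|0=1 G1=G3&G1=1&0=0 G2=G3|G0=1|0=1 G3=NOT G0=NOT 0=1 -> 1011
Step 3: G0=G3|G0=1|1=1 G1=G3&G1=1&0=0 G2=G3|G0=1|1=1 G3=NOT G0=NOT 1=0 -> 1010
Step 4: G0=G3|G0=0|1=1 G1=G3&G1=0&0=0 G2=G3|G0=0|1=1 G3=NOT G0=NOT 1=0 -> 1010
State from step 4 equals state from step 3 -> cycle length 1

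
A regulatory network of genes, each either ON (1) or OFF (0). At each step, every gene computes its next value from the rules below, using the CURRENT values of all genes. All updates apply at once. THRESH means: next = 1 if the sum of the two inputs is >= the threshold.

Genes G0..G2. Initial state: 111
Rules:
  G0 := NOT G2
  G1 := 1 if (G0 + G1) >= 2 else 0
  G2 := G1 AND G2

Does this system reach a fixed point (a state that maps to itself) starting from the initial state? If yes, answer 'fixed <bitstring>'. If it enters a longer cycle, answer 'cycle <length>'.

Step 0: 111
Step 1: G0=NOT G2=NOT 1=0 G1=(1+1>=2)=1 G2=G1&G2=1&1=1 -> 011
Step 2: G0=NOT G2=NOT 1=0 G1=(0+1>=2)=0 G2=G1&G2=1&1=1 -> 001
Step 3: G0=NOT G2=NOT 1=0 G1=(0+0>=2)=0 G2=G1&G2=0&1=0 -> 000
Step 4: G0=NOT G2=NOT 0=1 G1=(0+0>=2)=0 G2=G1&G2=0&0=0 -> 100
Step 5: G0=NOT G2=NOT 0=1 G1=(1+0>=2)=0 G2=G1&G2=0&0=0 -> 100
Fixed point reached at step 4: 100

Answer: fixed 100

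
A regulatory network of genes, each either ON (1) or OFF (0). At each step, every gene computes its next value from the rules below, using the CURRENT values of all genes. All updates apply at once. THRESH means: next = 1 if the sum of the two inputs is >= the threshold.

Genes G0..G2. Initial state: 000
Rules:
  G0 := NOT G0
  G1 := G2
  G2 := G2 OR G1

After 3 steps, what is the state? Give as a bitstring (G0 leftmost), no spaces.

Step 1: G0=NOT G0=NOT 0=1 G1=G2=0 G2=G2|G1=0|0=0 -> 100
Step 2: G0=NOT G0=NOT 1=0 G1=G2=0 G2=G2|G1=0|0=0 -> 000
Step 3: G0=NOT G0=NOT 0=1 G1=G2=0 G2=G2|G1=0|0=0 -> 100

100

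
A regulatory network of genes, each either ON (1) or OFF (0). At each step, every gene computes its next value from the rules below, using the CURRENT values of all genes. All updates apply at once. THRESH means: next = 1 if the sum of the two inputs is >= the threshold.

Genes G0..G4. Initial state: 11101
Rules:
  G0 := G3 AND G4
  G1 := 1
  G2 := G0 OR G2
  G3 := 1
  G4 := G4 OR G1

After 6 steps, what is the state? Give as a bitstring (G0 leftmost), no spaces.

Step 1: G0=G3&G4=0&1=0 G1=1(const) G2=G0|G2=1|1=1 G3=1(const) G4=G4|G1=1|1=1 -> 01111
Step 2: G0=G3&G4=1&1=1 G1=1(const) G2=G0|G2=0|1=1 G3=1(const) G4=G4|G1=1|1=1 -> 11111
Step 3: G0=G3&G4=1&1=1 G1=1(const) G2=G0|G2=1|1=1 G3=1(const) G4=G4|G1=1|1=1 -> 11111
Step 4: G0=G3&G4=1&1=1 G1=1(const) G2=G0|G2=1|1=1 G3=1(const) G4=G4|G1=1|1=1 -> 11111
Step 5: G0=G3&G4=1&1=1 G1=1(const) G2=G0|G2=1|1=1 G3=1(const) G4=G4|G1=1|1=1 -> 11111
Step 6: G0=G3&G4=1&1=1 G1=1(const) G2=G0|G2=1|1=1 G3=1(const) G4=G4|G1=1|1=1 -> 11111

11111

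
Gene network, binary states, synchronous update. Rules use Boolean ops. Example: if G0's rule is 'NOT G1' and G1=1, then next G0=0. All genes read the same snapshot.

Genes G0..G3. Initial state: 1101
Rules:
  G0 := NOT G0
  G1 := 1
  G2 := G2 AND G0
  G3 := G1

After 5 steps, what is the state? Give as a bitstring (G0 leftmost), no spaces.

Step 1: G0=NOT G0=NOT 1=0 G1=1(const) G2=G2&G0=0&1=0 G3=G1=1 -> 0101
Step 2: G0=NOT G0=NOT 0=1 G1=1(const) G2=G2&G0=0&0=0 G3=G1=1 -> 1101
Step 3: G0=NOT G0=NOT 1=0 G1=1(const) G2=G2&G0=0&1=0 G3=G1=1 -> 0101
Step 4: G0=NOT G0=NOT 0=1 G1=1(const) G2=G2&G0=0&0=0 G3=G1=1 -> 1101
Step 5: G0=NOT G0=NOT 1=0 G1=1(const) G2=G2&G0=0&1=0 G3=G1=1 -> 0101

0101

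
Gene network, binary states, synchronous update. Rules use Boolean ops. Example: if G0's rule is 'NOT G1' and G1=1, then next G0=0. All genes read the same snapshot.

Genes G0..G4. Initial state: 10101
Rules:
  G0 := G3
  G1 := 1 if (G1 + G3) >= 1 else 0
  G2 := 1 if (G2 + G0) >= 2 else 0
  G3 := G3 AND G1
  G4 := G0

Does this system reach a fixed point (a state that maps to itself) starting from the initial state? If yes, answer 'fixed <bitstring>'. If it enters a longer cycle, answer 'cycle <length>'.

Answer: fixed 00000

Derivation:
Step 0: 10101
Step 1: G0=G3=0 G1=(0+0>=1)=0 G2=(1+1>=2)=1 G3=G3&G1=0&0=0 G4=G0=1 -> 00101
Step 2: G0=G3=0 G1=(0+0>=1)=0 G2=(1+0>=2)=0 G3=G3&G1=0&0=0 G4=G0=0 -> 00000
Step 3: G0=G3=0 G1=(0+0>=1)=0 G2=(0+0>=2)=0 G3=G3&G1=0&0=0 G4=G0=0 -> 00000
Fixed point reached at step 2: 00000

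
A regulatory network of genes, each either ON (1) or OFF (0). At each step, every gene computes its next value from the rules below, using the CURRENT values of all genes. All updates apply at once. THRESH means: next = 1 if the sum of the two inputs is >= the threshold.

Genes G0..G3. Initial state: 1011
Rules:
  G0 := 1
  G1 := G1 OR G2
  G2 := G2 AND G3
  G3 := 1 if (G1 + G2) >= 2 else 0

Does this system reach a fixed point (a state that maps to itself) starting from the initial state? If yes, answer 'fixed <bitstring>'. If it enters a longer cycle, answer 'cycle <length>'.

Answer: fixed 1100

Derivation:
Step 0: 1011
Step 1: G0=1(const) G1=G1|G2=0|1=1 G2=G2&G3=1&1=1 G3=(0+1>=2)=0 -> 1110
Step 2: G0=1(const) G1=G1|G2=1|1=1 G2=G2&G3=1&0=0 G3=(1+1>=2)=1 -> 1101
Step 3: G0=1(const) G1=G1|G2=1|0=1 G2=G2&G3=0&1=0 G3=(1+0>=2)=0 -> 1100
Step 4: G0=1(const) G1=G1|G2=1|0=1 G2=G2&G3=0&0=0 G3=(1+0>=2)=0 -> 1100
Fixed point reached at step 3: 1100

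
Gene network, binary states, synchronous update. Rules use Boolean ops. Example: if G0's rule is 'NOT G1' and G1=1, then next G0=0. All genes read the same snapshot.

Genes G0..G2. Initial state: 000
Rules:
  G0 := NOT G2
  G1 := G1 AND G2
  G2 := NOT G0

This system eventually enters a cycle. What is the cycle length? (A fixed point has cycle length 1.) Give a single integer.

Answer: 2

Derivation:
Step 0: 000
Step 1: G0=NOT G2=NOT 0=1 G1=G1&G2=0&0=0 G2=NOT G0=NOT 0=1 -> 101
Step 2: G0=NOT G2=NOT 1=0 G1=G1&G2=0&1=0 G2=NOT G0=NOT 1=0 -> 000
State from step 2 equals state from step 0 -> cycle length 2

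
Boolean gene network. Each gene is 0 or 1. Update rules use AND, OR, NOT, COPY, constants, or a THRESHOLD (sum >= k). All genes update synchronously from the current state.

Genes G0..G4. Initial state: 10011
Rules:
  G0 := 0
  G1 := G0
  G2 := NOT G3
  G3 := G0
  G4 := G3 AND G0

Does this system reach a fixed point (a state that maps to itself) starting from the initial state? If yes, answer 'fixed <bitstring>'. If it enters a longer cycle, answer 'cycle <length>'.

Step 0: 10011
Step 1: G0=0(const) G1=G0=1 G2=NOT G3=NOT 1=0 G3=G0=1 G4=G3&G0=1&1=1 -> 01011
Step 2: G0=0(const) G1=G0=0 G2=NOT G3=NOT 1=0 G3=G0=0 G4=G3&G0=1&0=0 -> 00000
Step 3: G0=0(const) G1=G0=0 G2=NOT G3=NOT 0=1 G3=G0=0 G4=G3&G0=0&0=0 -> 00100
Step 4: G0=0(const) G1=G0=0 G2=NOT G3=NOT 0=1 G3=G0=0 G4=G3&G0=0&0=0 -> 00100
Fixed point reached at step 3: 00100

Answer: fixed 00100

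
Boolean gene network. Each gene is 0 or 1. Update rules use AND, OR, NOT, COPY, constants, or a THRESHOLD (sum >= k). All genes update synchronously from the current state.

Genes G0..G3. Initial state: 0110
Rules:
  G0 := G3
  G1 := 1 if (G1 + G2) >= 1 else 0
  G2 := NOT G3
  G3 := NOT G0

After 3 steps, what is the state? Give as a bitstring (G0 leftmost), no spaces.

Step 1: G0=G3=0 G1=(1+1>=1)=1 G2=NOT G3=NOT 0=1 G3=NOT G0=NOT 0=1 -> 0111
Step 2: G0=G3=1 G1=(1+1>=1)=1 G2=NOT G3=NOT 1=0 G3=NOT G0=NOT 0=1 -> 1101
Step 3: G0=G3=1 G1=(1+0>=1)=1 G2=NOT G3=NOT 1=0 G3=NOT G0=NOT 1=0 -> 1100

1100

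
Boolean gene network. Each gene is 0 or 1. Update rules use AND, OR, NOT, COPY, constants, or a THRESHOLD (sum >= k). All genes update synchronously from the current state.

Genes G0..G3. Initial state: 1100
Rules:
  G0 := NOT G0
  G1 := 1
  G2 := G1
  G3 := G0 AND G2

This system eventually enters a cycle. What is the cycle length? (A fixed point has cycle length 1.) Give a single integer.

Answer: 2

Derivation:
Step 0: 1100
Step 1: G0=NOT G0=NOT 1=0 G1=1(const) G2=G1=1 G3=G0&G2=1&0=0 -> 0110
Step 2: G0=NOT G0=NOT 0=1 G1=1(const) G2=G1=1 G3=G0&G2=0&1=0 -> 1110
Step 3: G0=NOT G0=NOT 1=0 G1=1(const) G2=G1=1 G3=G0&G2=1&1=1 -> 0111
Step 4: G0=NOT G0=NOT 0=1 G1=1(const) G2=G1=1 G3=G0&G2=0&1=0 -> 1110
State from step 4 equals state from step 2 -> cycle length 2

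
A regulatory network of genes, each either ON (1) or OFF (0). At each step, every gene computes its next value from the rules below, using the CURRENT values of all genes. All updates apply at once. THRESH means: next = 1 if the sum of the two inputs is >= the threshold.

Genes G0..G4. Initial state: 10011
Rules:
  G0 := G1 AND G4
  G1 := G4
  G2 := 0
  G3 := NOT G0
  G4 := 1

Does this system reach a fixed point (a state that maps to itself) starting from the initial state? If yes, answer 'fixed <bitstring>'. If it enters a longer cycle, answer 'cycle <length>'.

Answer: fixed 11001

Derivation:
Step 0: 10011
Step 1: G0=G1&G4=0&1=0 G1=G4=1 G2=0(const) G3=NOT G0=NOT 1=0 G4=1(const) -> 01001
Step 2: G0=G1&G4=1&1=1 G1=G4=1 G2=0(const) G3=NOT G0=NOT 0=1 G4=1(const) -> 11011
Step 3: G0=G1&G4=1&1=1 G1=G4=1 G2=0(const) G3=NOT G0=NOT 1=0 G4=1(const) -> 11001
Step 4: G0=G1&G4=1&1=1 G1=G4=1 G2=0(const) G3=NOT G0=NOT 1=0 G4=1(const) -> 11001
Fixed point reached at step 3: 11001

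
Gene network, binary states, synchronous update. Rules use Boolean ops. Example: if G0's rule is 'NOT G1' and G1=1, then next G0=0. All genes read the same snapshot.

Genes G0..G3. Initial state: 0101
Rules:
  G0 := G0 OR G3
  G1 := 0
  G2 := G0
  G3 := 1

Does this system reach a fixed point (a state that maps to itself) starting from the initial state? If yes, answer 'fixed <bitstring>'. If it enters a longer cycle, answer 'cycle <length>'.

Step 0: 0101
Step 1: G0=G0|G3=0|1=1 G1=0(const) G2=G0=0 G3=1(const) -> 1001
Step 2: G0=G0|G3=1|1=1 G1=0(const) G2=G0=1 G3=1(const) -> 1011
Step 3: G0=G0|G3=1|1=1 G1=0(const) G2=G0=1 G3=1(const) -> 1011
Fixed point reached at step 2: 1011

Answer: fixed 1011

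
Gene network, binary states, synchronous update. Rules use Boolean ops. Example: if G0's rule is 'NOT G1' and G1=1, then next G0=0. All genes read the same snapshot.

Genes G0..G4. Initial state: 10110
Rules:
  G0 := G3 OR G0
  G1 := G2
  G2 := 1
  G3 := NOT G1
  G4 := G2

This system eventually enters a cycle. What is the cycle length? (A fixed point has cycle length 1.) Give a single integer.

Answer: 1

Derivation:
Step 0: 10110
Step 1: G0=G3|G0=1|1=1 G1=G2=1 G2=1(const) G3=NOT G1=NOT 0=1 G4=G2=1 -> 11111
Step 2: G0=G3|G0=1|1=1 G1=G2=1 G2=1(const) G3=NOT G1=NOT 1=0 G4=G2=1 -> 11101
Step 3: G0=G3|G0=0|1=1 G1=G2=1 G2=1(const) G3=NOT G1=NOT 1=0 G4=G2=1 -> 11101
State from step 3 equals state from step 2 -> cycle length 1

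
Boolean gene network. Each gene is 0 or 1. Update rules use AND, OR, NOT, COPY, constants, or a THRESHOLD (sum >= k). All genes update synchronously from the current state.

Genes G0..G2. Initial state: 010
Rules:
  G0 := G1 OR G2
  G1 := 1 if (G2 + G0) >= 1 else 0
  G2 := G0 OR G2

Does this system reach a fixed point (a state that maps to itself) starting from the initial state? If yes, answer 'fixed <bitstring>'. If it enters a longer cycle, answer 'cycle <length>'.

Step 0: 010
Step 1: G0=G1|G2=1|0=1 G1=(0+0>=1)=0 G2=G0|G2=0|0=0 -> 100
Step 2: G0=G1|G2=0|0=0 G1=(0+1>=1)=1 G2=G0|G2=1|0=1 -> 011
Step 3: G0=G1|G2=1|1=1 G1=(1+0>=1)=1 G2=G0|G2=0|1=1 -> 111
Step 4: G0=G1|G2=1|1=1 G1=(1+1>=1)=1 G2=G0|G2=1|1=1 -> 111
Fixed point reached at step 3: 111

Answer: fixed 111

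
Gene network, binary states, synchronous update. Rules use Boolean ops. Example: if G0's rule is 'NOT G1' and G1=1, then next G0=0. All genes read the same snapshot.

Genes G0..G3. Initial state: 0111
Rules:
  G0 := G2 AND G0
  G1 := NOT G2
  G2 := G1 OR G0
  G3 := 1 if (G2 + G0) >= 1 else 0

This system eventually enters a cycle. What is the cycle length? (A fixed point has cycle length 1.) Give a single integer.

Answer: 4

Derivation:
Step 0: 0111
Step 1: G0=G2&G0=1&0=0 G1=NOT G2=NOT 1=0 G2=G1|G0=1|0=1 G3=(1+0>=1)=1 -> 0011
Step 2: G0=G2&G0=1&0=0 G1=NOT G2=NOT 1=0 G2=G1|G0=0|0=0 G3=(1+0>=1)=1 -> 0001
Step 3: G0=G2&G0=0&0=0 G1=NOT G2=NOT 0=1 G2=G1|G0=0|0=0 G3=(0+0>=1)=0 -> 0100
Step 4: G0=G2&G0=0&0=0 G1=NOT G2=NOT 0=1 G2=G1|G0=1|0=1 G3=(0+0>=1)=0 -> 0110
Step 5: G0=G2&G0=1&0=0 G1=NOT G2=NOT 1=0 G2=G1|G0=1|0=1 G3=(1+0>=1)=1 -> 0011
State from step 5 equals state from step 1 -> cycle length 4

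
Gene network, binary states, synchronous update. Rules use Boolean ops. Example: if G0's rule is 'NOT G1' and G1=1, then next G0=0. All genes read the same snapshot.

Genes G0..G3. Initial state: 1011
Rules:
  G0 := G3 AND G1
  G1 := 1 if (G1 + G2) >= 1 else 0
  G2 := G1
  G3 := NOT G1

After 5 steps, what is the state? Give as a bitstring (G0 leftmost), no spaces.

Step 1: G0=G3&G1=1&0=0 G1=(0+1>=1)=1 G2=G1=0 G3=NOT G1=NOT 0=1 -> 0101
Step 2: G0=G3&G1=1&1=1 G1=(1+0>=1)=1 G2=G1=1 G3=NOT G1=NOT 1=0 -> 1110
Step 3: G0=G3&G1=0&1=0 G1=(1+1>=1)=1 G2=G1=1 G3=NOT G1=NOT 1=0 -> 0110
Step 4: G0=G3&G1=0&1=0 G1=(1+1>=1)=1 G2=G1=1 G3=NOT G1=NOT 1=0 -> 0110
Step 5: G0=G3&G1=0&1=0 G1=(1+1>=1)=1 G2=G1=1 G3=NOT G1=NOT 1=0 -> 0110

0110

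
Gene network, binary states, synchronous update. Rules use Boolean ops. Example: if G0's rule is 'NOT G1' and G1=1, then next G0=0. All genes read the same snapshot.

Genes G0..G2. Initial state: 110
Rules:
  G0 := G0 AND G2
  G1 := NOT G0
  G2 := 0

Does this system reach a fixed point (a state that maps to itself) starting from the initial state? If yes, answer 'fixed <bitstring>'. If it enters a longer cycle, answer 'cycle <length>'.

Step 0: 110
Step 1: G0=G0&G2=1&0=0 G1=NOT G0=NOT 1=0 G2=0(const) -> 000
Step 2: G0=G0&G2=0&0=0 G1=NOT G0=NOT 0=1 G2=0(const) -> 010
Step 3: G0=G0&G2=0&0=0 G1=NOT G0=NOT 0=1 G2=0(const) -> 010
Fixed point reached at step 2: 010

Answer: fixed 010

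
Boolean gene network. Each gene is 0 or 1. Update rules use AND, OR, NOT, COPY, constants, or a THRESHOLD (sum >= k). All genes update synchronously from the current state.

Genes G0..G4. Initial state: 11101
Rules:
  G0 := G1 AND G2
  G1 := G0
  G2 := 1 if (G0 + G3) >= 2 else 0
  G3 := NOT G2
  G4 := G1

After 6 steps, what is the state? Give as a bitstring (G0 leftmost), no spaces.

Step 1: G0=G1&G2=1&1=1 G1=G0=1 G2=(1+0>=2)=0 G3=NOT G2=NOT 1=0 G4=G1=1 -> 11001
Step 2: G0=G1&G2=1&0=0 G1=G0=1 G2=(1+0>=2)=0 G3=NOT G2=NOT 0=1 G4=G1=1 -> 01011
Step 3: G0=G1&G2=1&0=0 G1=G0=0 G2=(0+1>=2)=0 G3=NOT G2=NOT 0=1 G4=G1=1 -> 00011
Step 4: G0=G1&G2=0&0=0 G1=G0=0 G2=(0+1>=2)=0 G3=NOT G2=NOT 0=1 G4=G1=0 -> 00010
Step 5: G0=G1&G2=0&0=0 G1=G0=0 G2=(0+1>=2)=0 G3=NOT G2=NOT 0=1 G4=G1=0 -> 00010
Step 6: G0=G1&G2=0&0=0 G1=G0=0 G2=(0+1>=2)=0 G3=NOT G2=NOT 0=1 G4=G1=0 -> 00010

00010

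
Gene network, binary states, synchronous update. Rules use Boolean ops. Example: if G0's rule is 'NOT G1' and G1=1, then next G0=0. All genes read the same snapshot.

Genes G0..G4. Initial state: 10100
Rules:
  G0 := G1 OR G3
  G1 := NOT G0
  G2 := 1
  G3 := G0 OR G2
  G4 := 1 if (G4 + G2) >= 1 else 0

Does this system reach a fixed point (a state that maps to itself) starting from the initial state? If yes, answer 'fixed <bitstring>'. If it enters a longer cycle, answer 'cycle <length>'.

Step 0: 10100
Step 1: G0=G1|G3=0|0=0 G1=NOT G0=NOT 1=0 G2=1(const) G3=G0|G2=1|1=1 G4=(0+1>=1)=1 -> 00111
Step 2: G0=G1|G3=0|1=1 G1=NOT G0=NOT 0=1 G2=1(const) G3=G0|G2=0|1=1 G4=(1+1>=1)=1 -> 11111
Step 3: G0=G1|G3=1|1=1 G1=NOT G0=NOT 1=0 G2=1(const) G3=G0|G2=1|1=1 G4=(1+1>=1)=1 -> 10111
Step 4: G0=G1|G3=0|1=1 G1=NOT G0=NOT 1=0 G2=1(const) G3=G0|G2=1|1=1 G4=(1+1>=1)=1 -> 10111
Fixed point reached at step 3: 10111

Answer: fixed 10111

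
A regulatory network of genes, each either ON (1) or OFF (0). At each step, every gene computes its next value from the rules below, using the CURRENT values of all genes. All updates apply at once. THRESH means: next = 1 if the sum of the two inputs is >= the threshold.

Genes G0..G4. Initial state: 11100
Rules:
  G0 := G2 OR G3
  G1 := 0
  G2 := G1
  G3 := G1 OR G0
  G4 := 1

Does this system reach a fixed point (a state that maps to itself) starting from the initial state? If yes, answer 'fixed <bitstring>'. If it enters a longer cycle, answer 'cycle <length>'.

Answer: fixed 10011

Derivation:
Step 0: 11100
Step 1: G0=G2|G3=1|0=1 G1=0(const) G2=G1=1 G3=G1|G0=1|1=1 G4=1(const) -> 10111
Step 2: G0=G2|G3=1|1=1 G1=0(const) G2=G1=0 G3=G1|G0=0|1=1 G4=1(const) -> 10011
Step 3: G0=G2|G3=0|1=1 G1=0(const) G2=G1=0 G3=G1|G0=0|1=1 G4=1(const) -> 10011
Fixed point reached at step 2: 10011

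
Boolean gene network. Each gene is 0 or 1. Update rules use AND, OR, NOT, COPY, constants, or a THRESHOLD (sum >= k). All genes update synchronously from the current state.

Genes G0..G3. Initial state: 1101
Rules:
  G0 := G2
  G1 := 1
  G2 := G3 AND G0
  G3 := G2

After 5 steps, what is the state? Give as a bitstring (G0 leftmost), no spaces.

Step 1: G0=G2=0 G1=1(const) G2=G3&G0=1&1=1 G3=G2=0 -> 0110
Step 2: G0=G2=1 G1=1(const) G2=G3&G0=0&0=0 G3=G2=1 -> 1101
Step 3: G0=G2=0 G1=1(const) G2=G3&G0=1&1=1 G3=G2=0 -> 0110
Step 4: G0=G2=1 G1=1(const) G2=G3&G0=0&0=0 G3=G2=1 -> 1101
Step 5: G0=G2=0 G1=1(const) G2=G3&G0=1&1=1 G3=G2=0 -> 0110

0110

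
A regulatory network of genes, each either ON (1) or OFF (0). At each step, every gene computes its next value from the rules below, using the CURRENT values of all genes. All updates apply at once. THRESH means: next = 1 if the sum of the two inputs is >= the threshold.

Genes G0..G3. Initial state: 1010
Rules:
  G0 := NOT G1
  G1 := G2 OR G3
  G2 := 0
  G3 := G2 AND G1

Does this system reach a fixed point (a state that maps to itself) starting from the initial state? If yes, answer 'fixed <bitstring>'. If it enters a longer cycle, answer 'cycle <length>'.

Step 0: 1010
Step 1: G0=NOT G1=NOT 0=1 G1=G2|G3=1|0=1 G2=0(const) G3=G2&G1=1&0=0 -> 1100
Step 2: G0=NOT G1=NOT 1=0 G1=G2|G3=0|0=0 G2=0(const) G3=G2&G1=0&1=0 -> 0000
Step 3: G0=NOT G1=NOT 0=1 G1=G2|G3=0|0=0 G2=0(const) G3=G2&G1=0&0=0 -> 1000
Step 4: G0=NOT G1=NOT 0=1 G1=G2|G3=0|0=0 G2=0(const) G3=G2&G1=0&0=0 -> 1000
Fixed point reached at step 3: 1000

Answer: fixed 1000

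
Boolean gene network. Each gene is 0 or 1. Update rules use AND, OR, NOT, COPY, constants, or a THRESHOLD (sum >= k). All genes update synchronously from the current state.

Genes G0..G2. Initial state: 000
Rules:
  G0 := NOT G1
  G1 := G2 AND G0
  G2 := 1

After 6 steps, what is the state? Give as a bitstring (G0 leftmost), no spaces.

Step 1: G0=NOT G1=NOT 0=1 G1=G2&G0=0&0=0 G2=1(const) -> 101
Step 2: G0=NOT G1=NOT 0=1 G1=G2&G0=1&1=1 G2=1(const) -> 111
Step 3: G0=NOT G1=NOT 1=0 G1=G2&G0=1&1=1 G2=1(const) -> 011
Step 4: G0=NOT G1=NOT 1=0 G1=G2&G0=1&0=0 G2=1(const) -> 001
Step 5: G0=NOT G1=NOT 0=1 G1=G2&G0=1&0=0 G2=1(const) -> 101
Step 6: G0=NOT G1=NOT 0=1 G1=G2&G0=1&1=1 G2=1(const) -> 111

111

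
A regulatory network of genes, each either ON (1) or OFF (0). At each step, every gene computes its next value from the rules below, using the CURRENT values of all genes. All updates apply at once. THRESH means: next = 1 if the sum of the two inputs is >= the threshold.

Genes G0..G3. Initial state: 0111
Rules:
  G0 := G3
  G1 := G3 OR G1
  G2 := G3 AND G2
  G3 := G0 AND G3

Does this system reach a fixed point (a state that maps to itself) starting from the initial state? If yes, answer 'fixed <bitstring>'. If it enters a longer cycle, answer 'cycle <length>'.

Answer: fixed 0100

Derivation:
Step 0: 0111
Step 1: G0=G3=1 G1=G3|G1=1|1=1 G2=G3&G2=1&1=1 G3=G0&G3=0&1=0 -> 1110
Step 2: G0=G3=0 G1=G3|G1=0|1=1 G2=G3&G2=0&1=0 G3=G0&G3=1&0=0 -> 0100
Step 3: G0=G3=0 G1=G3|G1=0|1=1 G2=G3&G2=0&0=0 G3=G0&G3=0&0=0 -> 0100
Fixed point reached at step 2: 0100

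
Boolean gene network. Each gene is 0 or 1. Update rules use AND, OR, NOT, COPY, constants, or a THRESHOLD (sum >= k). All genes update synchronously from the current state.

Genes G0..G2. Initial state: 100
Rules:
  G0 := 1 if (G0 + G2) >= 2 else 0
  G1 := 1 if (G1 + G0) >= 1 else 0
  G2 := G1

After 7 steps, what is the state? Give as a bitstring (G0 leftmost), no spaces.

Step 1: G0=(1+0>=2)=0 G1=(0+1>=1)=1 G2=G1=0 -> 010
Step 2: G0=(0+0>=2)=0 G1=(1+0>=1)=1 G2=G1=1 -> 011
Step 3: G0=(0+1>=2)=0 G1=(1+0>=1)=1 G2=G1=1 -> 011
Step 4: G0=(0+1>=2)=0 G1=(1+0>=1)=1 G2=G1=1 -> 011
Step 5: G0=(0+1>=2)=0 G1=(1+0>=1)=1 G2=G1=1 -> 011
Step 6: G0=(0+1>=2)=0 G1=(1+0>=1)=1 G2=G1=1 -> 011
Step 7: G0=(0+1>=2)=0 G1=(1+0>=1)=1 G2=G1=1 -> 011

011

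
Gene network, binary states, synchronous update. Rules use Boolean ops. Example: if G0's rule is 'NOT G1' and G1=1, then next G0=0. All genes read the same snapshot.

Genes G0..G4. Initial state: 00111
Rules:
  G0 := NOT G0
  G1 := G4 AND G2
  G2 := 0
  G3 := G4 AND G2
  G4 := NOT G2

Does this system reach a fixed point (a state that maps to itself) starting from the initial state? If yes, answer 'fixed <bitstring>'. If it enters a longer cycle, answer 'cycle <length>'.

Answer: cycle 2

Derivation:
Step 0: 00111
Step 1: G0=NOT G0=NOT 0=1 G1=G4&G2=1&1=1 G2=0(const) G3=G4&G2=1&1=1 G4=NOT G2=NOT 1=0 -> 11010
Step 2: G0=NOT G0=NOT 1=0 G1=G4&G2=0&0=0 G2=0(const) G3=G4&G2=0&0=0 G4=NOT G2=NOT 0=1 -> 00001
Step 3: G0=NOT G0=NOT 0=1 G1=G4&G2=1&0=0 G2=0(const) G3=G4&G2=1&0=0 G4=NOT G2=NOT 0=1 -> 10001
Step 4: G0=NOT G0=NOT 1=0 G1=G4&G2=1&0=0 G2=0(const) G3=G4&G2=1&0=0 G4=NOT G2=NOT 0=1 -> 00001
Cycle of length 2 starting at step 2 -> no fixed point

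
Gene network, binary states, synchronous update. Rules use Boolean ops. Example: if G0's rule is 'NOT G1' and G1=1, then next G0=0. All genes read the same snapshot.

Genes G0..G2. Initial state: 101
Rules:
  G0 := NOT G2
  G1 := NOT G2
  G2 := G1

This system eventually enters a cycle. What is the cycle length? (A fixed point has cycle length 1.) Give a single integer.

Step 0: 101
Step 1: G0=NOT G2=NOT 1=0 G1=NOT G2=NOT 1=0 G2=G1=0 -> 000
Step 2: G0=NOT G2=NOT 0=1 G1=NOT G2=NOT 0=1 G2=G1=0 -> 110
Step 3: G0=NOT G2=NOT 0=1 G1=NOT G2=NOT 0=1 G2=G1=1 -> 111
Step 4: G0=NOT G2=NOT 1=0 G1=NOT G2=NOT 1=0 G2=G1=1 -> 001
Step 5: G0=NOT G2=NOT 1=0 G1=NOT G2=NOT 1=0 G2=G1=0 -> 000
State from step 5 equals state from step 1 -> cycle length 4

Answer: 4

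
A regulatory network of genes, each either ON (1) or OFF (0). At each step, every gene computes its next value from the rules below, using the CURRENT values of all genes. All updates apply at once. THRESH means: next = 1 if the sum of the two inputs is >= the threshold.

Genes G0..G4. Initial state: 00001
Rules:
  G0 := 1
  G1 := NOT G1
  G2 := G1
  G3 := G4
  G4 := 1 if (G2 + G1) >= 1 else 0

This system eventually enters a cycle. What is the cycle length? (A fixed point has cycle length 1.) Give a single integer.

Answer: 2

Derivation:
Step 0: 00001
Step 1: G0=1(const) G1=NOT G1=NOT 0=1 G2=G1=0 G3=G4=1 G4=(0+0>=1)=0 -> 11010
Step 2: G0=1(const) G1=NOT G1=NOT 1=0 G2=G1=1 G3=G4=0 G4=(0+1>=1)=1 -> 10101
Step 3: G0=1(const) G1=NOT G1=NOT 0=1 G2=G1=0 G3=G4=1 G4=(1+0>=1)=1 -> 11011
Step 4: G0=1(const) G1=NOT G1=NOT 1=0 G2=G1=1 G3=G4=1 G4=(0+1>=1)=1 -> 10111
Step 5: G0=1(const) G1=NOT G1=NOT 0=1 G2=G1=0 G3=G4=1 G4=(1+0>=1)=1 -> 11011
State from step 5 equals state from step 3 -> cycle length 2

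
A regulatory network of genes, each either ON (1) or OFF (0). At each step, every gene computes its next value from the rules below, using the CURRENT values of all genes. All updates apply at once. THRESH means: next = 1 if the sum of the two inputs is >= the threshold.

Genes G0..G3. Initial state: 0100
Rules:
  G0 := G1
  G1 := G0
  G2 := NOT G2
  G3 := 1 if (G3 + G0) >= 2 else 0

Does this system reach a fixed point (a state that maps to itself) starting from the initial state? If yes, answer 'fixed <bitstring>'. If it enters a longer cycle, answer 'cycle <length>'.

Answer: cycle 2

Derivation:
Step 0: 0100
Step 1: G0=G1=1 G1=G0=0 G2=NOT G2=NOT 0=1 G3=(0+0>=2)=0 -> 1010
Step 2: G0=G1=0 G1=G0=1 G2=NOT G2=NOT 1=0 G3=(0+1>=2)=0 -> 0100
Cycle of length 2 starting at step 0 -> no fixed point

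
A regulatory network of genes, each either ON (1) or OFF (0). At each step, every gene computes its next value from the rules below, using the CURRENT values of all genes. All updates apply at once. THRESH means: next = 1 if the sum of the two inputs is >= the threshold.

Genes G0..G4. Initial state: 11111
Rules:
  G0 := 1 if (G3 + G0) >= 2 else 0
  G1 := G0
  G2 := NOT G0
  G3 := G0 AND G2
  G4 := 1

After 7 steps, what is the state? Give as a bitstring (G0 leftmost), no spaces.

Step 1: G0=(1+1>=2)=1 G1=G0=1 G2=NOT G0=NOT 1=0 G3=G0&G2=1&1=1 G4=1(const) -> 11011
Step 2: G0=(1+1>=2)=1 G1=G0=1 G2=NOT G0=NOT 1=0 G3=G0&G2=1&0=0 G4=1(const) -> 11001
Step 3: G0=(0+1>=2)=0 G1=G0=1 G2=NOT G0=NOT 1=0 G3=G0&G2=1&0=0 G4=1(const) -> 01001
Step 4: G0=(0+0>=2)=0 G1=G0=0 G2=NOT G0=NOT 0=1 G3=G0&G2=0&0=0 G4=1(const) -> 00101
Step 5: G0=(0+0>=2)=0 G1=G0=0 G2=NOT G0=NOT 0=1 G3=G0&G2=0&1=0 G4=1(const) -> 00101
Step 6: G0=(0+0>=2)=0 G1=G0=0 G2=NOT G0=NOT 0=1 G3=G0&G2=0&1=0 G4=1(const) -> 00101
Step 7: G0=(0+0>=2)=0 G1=G0=0 G2=NOT G0=NOT 0=1 G3=G0&G2=0&1=0 G4=1(const) -> 00101

00101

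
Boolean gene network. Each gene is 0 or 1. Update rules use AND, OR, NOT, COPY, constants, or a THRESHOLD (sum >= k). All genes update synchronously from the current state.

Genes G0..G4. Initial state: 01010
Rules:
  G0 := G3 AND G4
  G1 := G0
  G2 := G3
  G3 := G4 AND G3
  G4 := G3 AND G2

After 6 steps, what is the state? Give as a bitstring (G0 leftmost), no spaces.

Step 1: G0=G3&G4=1&0=0 G1=G0=0 G2=G3=1 G3=G4&G3=0&1=0 G4=G3&G2=1&0=0 -> 00100
Step 2: G0=G3&G4=0&0=0 G1=G0=0 G2=G3=0 G3=G4&G3=0&0=0 G4=G3&G2=0&1=0 -> 00000
Step 3: G0=G3&G4=0&0=0 G1=G0=0 G2=G3=0 G3=G4&G3=0&0=0 G4=G3&G2=0&0=0 -> 00000
Step 4: G0=G3&G4=0&0=0 G1=G0=0 G2=G3=0 G3=G4&G3=0&0=0 G4=G3&G2=0&0=0 -> 00000
Step 5: G0=G3&G4=0&0=0 G1=G0=0 G2=G3=0 G3=G4&G3=0&0=0 G4=G3&G2=0&0=0 -> 00000
Step 6: G0=G3&G4=0&0=0 G1=G0=0 G2=G3=0 G3=G4&G3=0&0=0 G4=G3&G2=0&0=0 -> 00000

00000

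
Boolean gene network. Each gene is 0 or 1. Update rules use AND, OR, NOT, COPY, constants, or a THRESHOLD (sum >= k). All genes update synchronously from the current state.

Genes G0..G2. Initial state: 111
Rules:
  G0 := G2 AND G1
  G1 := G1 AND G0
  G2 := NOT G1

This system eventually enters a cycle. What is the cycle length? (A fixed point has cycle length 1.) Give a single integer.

Step 0: 111
Step 1: G0=G2&G1=1&1=1 G1=G1&G0=1&1=1 G2=NOT G1=NOT 1=0 -> 110
Step 2: G0=G2&G1=0&1=0 G1=G1&G0=1&1=1 G2=NOT G1=NOT 1=0 -> 010
Step 3: G0=G2&G1=0&1=0 G1=G1&G0=1&0=0 G2=NOT G1=NOT 1=0 -> 000
Step 4: G0=G2&G1=0&0=0 G1=G1&G0=0&0=0 G2=NOT G1=NOT 0=1 -> 001
Step 5: G0=G2&G1=1&0=0 G1=G1&G0=0&0=0 G2=NOT G1=NOT 0=1 -> 001
State from step 5 equals state from step 4 -> cycle length 1

Answer: 1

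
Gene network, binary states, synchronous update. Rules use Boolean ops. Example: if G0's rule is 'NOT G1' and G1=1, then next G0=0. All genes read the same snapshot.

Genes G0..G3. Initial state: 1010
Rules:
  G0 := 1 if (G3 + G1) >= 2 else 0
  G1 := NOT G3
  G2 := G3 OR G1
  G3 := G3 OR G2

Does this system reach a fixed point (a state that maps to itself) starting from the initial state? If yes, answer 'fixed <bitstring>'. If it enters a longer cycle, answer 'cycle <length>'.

Answer: fixed 0011

Derivation:
Step 0: 1010
Step 1: G0=(0+0>=2)=0 G1=NOT G3=NOT 0=1 G2=G3|G1=0|0=0 G3=G3|G2=0|1=1 -> 0101
Step 2: G0=(1+1>=2)=1 G1=NOT G3=NOT 1=0 G2=G3|G1=1|1=1 G3=G3|G2=1|0=1 -> 1011
Step 3: G0=(1+0>=2)=0 G1=NOT G3=NOT 1=0 G2=G3|G1=1|0=1 G3=G3|G2=1|1=1 -> 0011
Step 4: G0=(1+0>=2)=0 G1=NOT G3=NOT 1=0 G2=G3|G1=1|0=1 G3=G3|G2=1|1=1 -> 0011
Fixed point reached at step 3: 0011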